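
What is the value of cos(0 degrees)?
cos(0 degrees) = 1
Decimal approximation: 1.0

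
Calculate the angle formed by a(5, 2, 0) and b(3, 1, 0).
a·b = 17, |a|² = 29, |b|² = 10
cos θ = 17/√290 ≈ 0.9983
θ ≈ 3.366°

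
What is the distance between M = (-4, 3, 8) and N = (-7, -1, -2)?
d = √[(-3)² + (-4)² + (-10)²] = √125 = 11.18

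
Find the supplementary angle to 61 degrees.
Supplementary angles sum to 180 degrees.
Other angle = 180 - 61
Other angle = 119 degrees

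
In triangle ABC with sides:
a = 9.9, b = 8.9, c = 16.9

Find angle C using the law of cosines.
cos(C) = (a² + b² - c²)/(2ab)
cos(C) = (9.9² + 8.9² - 16.9²)/(2·9.9·8.9) = -108.39/176.22 = -0.615083
C = arccos(-0.615083) = 128°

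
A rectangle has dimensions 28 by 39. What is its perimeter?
Perimeter = 2 * (length + width)
Perimeter = 2 * (28 + 39)
Perimeter = 2 * 67
Perimeter = 134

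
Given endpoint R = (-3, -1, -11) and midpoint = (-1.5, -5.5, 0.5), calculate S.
S = (2×(-1.5) - (-3), 2×(-5.5) - (-1), 2×0.5 - (-11)) = (0, -10, 12)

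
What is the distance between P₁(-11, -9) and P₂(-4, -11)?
Using the distance formula: d = sqrt((x₂-x₁)² + (y₂-y₁)²)
dx = (-4) - (-11) = 7
dy = (-11) - (-9) = -2
d = sqrt(7² + (-2)²) = sqrt(49 + 4) = sqrt(53) = 7.28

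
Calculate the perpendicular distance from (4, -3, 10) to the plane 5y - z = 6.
d = |0(4) + 5(-3) + (-1)(10) - (6)| / √(0² + 5² + (-1)²) = 31/√26 = 6.08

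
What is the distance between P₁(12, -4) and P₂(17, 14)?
Using the distance formula: d = sqrt((x₂-x₁)² + (y₂-y₁)²)
dx = 17 - 12 = 5
dy = 14 - (-4) = 18
d = sqrt(5² + 18²) = sqrt(25 + 324) = sqrt(349) = 18.68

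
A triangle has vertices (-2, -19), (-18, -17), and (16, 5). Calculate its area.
Using the coordinate formula: Area = (1/2)|x₁(y₂-y₃) + x₂(y₃-y₁) + x₃(y₁-y₂)|
Area = (1/2)|(-2)((-17)-5) + (-18)(5-(-19)) + 16((-19)-(-17))|
Area = (1/2)|(-2)*(-22) + (-18)*24 + 16*(-2)|
Area = (1/2)|44 + (-432) + (-32)|
Area = (1/2)*420 = 210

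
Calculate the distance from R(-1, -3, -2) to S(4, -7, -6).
d = √[(5)² + (-4)² + (-4)²] = √57 = 7.55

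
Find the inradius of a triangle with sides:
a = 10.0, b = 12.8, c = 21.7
s = (a+b+c)/2 = (10.0+12.8+21.7)/2 = 22.25
Area = √(s(s-a)(s-b)(s-c)) = √(22.25·12.25·9.45·0.55) = 37.6383
r = Area/s = 37.6383/22.25 = 1.692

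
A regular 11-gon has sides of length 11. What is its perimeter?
Perimeter = number of sides * side length
Perimeter = 11 * 11
Perimeter = 121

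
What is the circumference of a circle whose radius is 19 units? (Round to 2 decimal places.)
Circumference = 2 * pi * r
Circumference = 2 * pi * 19
Circumference = 119.38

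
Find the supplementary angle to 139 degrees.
Supplementary angles sum to 180 degrees.
Other angle = 180 - 139
Other angle = 41 degrees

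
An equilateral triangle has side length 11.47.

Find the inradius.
For an equilateral triangle, r = s/(2√3) where s is the side.
r = 11.47/(2√3) = 11.47/3.464102 = 3.311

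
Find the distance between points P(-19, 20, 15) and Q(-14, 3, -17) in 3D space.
d = √[(5)² + (-17)² + (-32)²] = √1338 = 36.58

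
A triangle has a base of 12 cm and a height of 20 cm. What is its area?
Area = (1/2) * base * height
Area = (1/2) * 12 * 20
Area = 120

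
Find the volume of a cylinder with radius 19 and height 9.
Volume = pi * r² * h
Volume = pi * 19² * 9
Volume = pi * 361 * 9
Volume = pi * 3249
Volume = 10207.03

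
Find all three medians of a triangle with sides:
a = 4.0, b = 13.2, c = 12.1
Using m_x = ½√(2y² + 2z² - x²):
m_a = ½√(2·13.2² + 2·12.1² - 4.0²) = ½√625.3 = 12.5
m_b = ½√(2·4.0² + 2·12.1² - 13.2²) = ½√150.58 = 6.136
m_c = ½√(2·4.0² + 2·13.2² - 12.1²) = ½√234.07 = 7.65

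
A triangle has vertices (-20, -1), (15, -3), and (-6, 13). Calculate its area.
Using the coordinate formula: Area = (1/2)|x₁(y₂-y₃) + x₂(y₃-y₁) + x₃(y₁-y₂)|
Area = (1/2)|(-20)((-3)-13) + 15(13-(-1)) + (-6)((-1)-(-3))|
Area = (1/2)|(-20)*(-16) + 15*14 + (-6)*2|
Area = (1/2)|320 + 210 + (-12)|
Area = (1/2)*518 = 259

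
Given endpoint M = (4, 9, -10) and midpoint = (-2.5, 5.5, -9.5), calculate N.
N = (2×(-2.5) - 4, 2×5.5 - 9, 2×(-9.5) - (-10)) = (-9, 2, -9)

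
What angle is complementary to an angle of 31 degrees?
Complementary angles sum to 90 degrees.
Other angle = 90 - 31
Other angle = 59 degrees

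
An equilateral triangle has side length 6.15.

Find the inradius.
For an equilateral triangle, r = s/(2√3) where s is the side.
r = 6.15/(2√3) = 6.15/3.464102 = 1.775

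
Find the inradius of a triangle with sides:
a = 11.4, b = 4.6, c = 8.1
s = (a+b+c)/2 = (11.4+4.6+8.1)/2 = 12.05
Area = √(s(s-a)(s-b)(s-c)) = √(12.05·0.65·7.45·3.95) = 15.1819
r = Area/s = 15.1819/12.05 = 1.26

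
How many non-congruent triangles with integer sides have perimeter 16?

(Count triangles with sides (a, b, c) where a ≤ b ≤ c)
With a ≤ b ≤ c and a + b + c = 16, the triangle inequality a + b > c gives c < 16/2, so c ≤ 7.
Iterate a from 1 to ⌊p/3⌋ = 5; for each a, b ranges from a to ⌊(p−a)/2⌋ with c = p − a − b, keeping only c ≥ b.
Triples: (2, 7, 7), (3, 6, 7), (4, 5, 7), …
Count = 5 triangles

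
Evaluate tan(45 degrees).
tan(45 degrees) = 1
Decimal approximation: 1.0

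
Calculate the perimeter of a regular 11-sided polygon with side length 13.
Perimeter = number of sides * side length
Perimeter = 11 * 13
Perimeter = 143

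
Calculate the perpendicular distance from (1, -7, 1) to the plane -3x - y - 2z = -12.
d = |(-3)(1) + (-1)(-7) + (-2)(1) - (-12)| / √((-3)² + (-1)² + (-2)²) = 14/√14 = 3.742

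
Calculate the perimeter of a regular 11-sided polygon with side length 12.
Perimeter = number of sides * side length
Perimeter = 11 * 12
Perimeter = 132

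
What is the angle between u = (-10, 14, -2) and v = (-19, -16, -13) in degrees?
u·v = -8, |u|² = 300, |v|² = 786
cos θ = -8/√235800 ≈ -0.01647
θ ≈ 90.94°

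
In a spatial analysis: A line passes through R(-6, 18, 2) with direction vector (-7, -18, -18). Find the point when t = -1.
P(-1) = (-6 + (-7)(-1), 18 + (-18)(-1), 2 + (-18)(-1)) = (1, 36, 20)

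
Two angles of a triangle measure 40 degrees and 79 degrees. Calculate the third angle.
Sum of angles in a triangle = 180 degrees
Third angle = 180 - 40 - 79
Third angle = 61 degrees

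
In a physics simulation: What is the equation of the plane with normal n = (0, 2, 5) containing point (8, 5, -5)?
d = n·P = (0)(8) + (2)(5) + (5)(-5) = -15
Plane: 2y + 5z = -15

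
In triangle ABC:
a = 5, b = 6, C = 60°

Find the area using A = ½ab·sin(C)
A = ½·5·6·sin(60°) = ½·30·0.866025 = 12.99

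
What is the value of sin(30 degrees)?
sin(30 degrees) = 1/2
Decimal approximation: 0.5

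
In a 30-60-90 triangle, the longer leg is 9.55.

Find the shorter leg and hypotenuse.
In a 30-60-90 triangle, sides are in ratio 1 : √3 : 2.
Long leg = short leg·√3  →  short leg = 9.55/√3 = 5.514
Hypotenuse = 2·(short leg) = 2·9.55/√3 = 11.03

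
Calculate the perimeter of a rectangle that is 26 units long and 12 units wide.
Perimeter = 2 * (length + width)
Perimeter = 2 * (26 + 12)
Perimeter = 2 * 38
Perimeter = 76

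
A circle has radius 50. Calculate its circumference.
Circumference = 2 * pi * r
Circumference = 2 * pi * 50
Circumference = 314.16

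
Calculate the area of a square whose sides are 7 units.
Area = s²
Area = 7²
Area = 49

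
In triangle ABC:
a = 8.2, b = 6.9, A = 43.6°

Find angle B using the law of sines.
sin(B)/b = sin(A)/a
sin(B) = b·sin(A)/a = 6.9·sin(43.6°)/8.2 = 0.580290
B = arcsin(0.580290) = 35.47°  (b ≤ a, so B ≤ A and the acute solution is unique)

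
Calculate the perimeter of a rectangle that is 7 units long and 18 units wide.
Perimeter = 2 * (length + width)
Perimeter = 2 * (7 + 18)
Perimeter = 2 * 25
Perimeter = 50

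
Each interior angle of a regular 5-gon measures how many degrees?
Interior angle of a regular n-gon = (n-2)*180/n
Interior angle = (5-2)*180/5
Interior angle = 3*180/5
Interior angle = 540/5
Interior angle = 108 degrees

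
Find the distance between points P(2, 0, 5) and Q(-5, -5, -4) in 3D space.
d = √[(-7)² + (-5)² + (-9)²] = √155 = 12.45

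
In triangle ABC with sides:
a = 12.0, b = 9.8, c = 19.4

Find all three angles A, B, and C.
By the law of cosines:
cos(A) = (b² + c² - a²)/(2bc) = 0.863665  →  A = 30.27°
cos(B) = (a² + c² - b²)/(2ac) = 0.911340  →  B = 24.31°
cos(C) = (a² + b² - c²)/(2ab) = -0.579592  →  C = 125.4°
Check: A + B + C = 180.0° ✓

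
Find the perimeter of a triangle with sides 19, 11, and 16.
Perimeter = sum of all sides
Perimeter = 19 + 11 + 16
Perimeter = 46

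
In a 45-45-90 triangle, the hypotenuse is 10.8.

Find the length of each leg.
In a 45-45-90 triangle, hypotenuse = leg·√2  →  leg = hypotenuse/√2
leg = 10.8/√2 = 7.637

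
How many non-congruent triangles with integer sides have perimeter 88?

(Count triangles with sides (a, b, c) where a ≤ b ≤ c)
With a ≤ b ≤ c and a + b + c = 88, the triangle inequality a + b > c gives c < 88/2, so c ≤ 43.
Iterate a from 1 to ⌊p/3⌋ = 29; for each a, b ranges from a to ⌊(p−a)/2⌋ with c = p − a − b, keeping only c ≥ b.
Triples: (2, 43, 43), (3, 42, 43), (4, 41, 43), …
Count = 161 triangles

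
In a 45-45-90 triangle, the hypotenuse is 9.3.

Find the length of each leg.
In a 45-45-90 triangle, hypotenuse = leg·√2  →  leg = hypotenuse/√2
leg = 9.3/√2 = 6.576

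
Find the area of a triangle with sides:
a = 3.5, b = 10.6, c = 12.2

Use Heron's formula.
s = (a+b+c)/2 = (3.5+10.6+12.2)/2 = 13.15
A = √(s(s-a)(s-b)(s-c)) = √(13.15·9.65·2.55·0.95)
A = √307.409 = 17.53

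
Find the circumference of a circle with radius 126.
Circumference = 2 * pi * r
Circumference = 2 * pi * 126
Circumference = 791.68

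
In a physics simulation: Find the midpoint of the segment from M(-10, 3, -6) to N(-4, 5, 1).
Midpoint = ((-10-4)/2, (3+5)/2, (-6+1)/2) = (-7, 4, -2.5)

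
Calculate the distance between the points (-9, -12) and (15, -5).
Using the distance formula: d = sqrt((x₂-x₁)² + (y₂-y₁)²)
dx = 15 - (-9) = 24
dy = (-5) - (-12) = 7
d = sqrt(24² + 7²) = sqrt(576 + 49) = sqrt(625) = 25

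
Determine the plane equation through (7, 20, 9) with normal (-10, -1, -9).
d = n·P = (-10)(7) + (-1)(20) + (-9)(9) = -171
Plane: -10x - y - 9z = -171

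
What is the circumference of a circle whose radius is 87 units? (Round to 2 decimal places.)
Circumference = 2 * pi * r
Circumference = 2 * pi * 87
Circumference = 546.64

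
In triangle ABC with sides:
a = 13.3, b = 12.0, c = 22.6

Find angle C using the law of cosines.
cos(C) = (a² + b² - c²)/(2ab)
cos(C) = (13.3² + 12.0² - 22.6²)/(2·13.3·12.0) = -189.87/319.2 = -0.594831
C = arccos(-0.594831) = 126.5°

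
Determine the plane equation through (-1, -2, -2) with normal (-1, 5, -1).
d = n·P = (-1)(-1) + (5)(-2) + (-1)(-2) = -7
Plane: -x + 5y - z = -7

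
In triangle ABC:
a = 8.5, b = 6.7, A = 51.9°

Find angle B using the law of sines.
sin(B)/b = sin(A)/a
sin(B) = b·sin(A)/a = 6.7·sin(51.9°)/8.5 = 0.620290
B = arcsin(0.620290) = 38.34°  (b ≤ a, so B ≤ A and the acute solution is unique)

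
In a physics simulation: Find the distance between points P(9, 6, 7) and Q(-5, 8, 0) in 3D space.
d = √[(-14)² + (2)² + (-7)²] = √249 = 15.78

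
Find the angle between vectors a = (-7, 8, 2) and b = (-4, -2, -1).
a·b = 10, |a|² = 117, |b|² = 21
cos θ = 10/√2457 ≈ 0.2017
θ ≈ 78.36°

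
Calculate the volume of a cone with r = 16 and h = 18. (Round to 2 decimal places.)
Volume = (1/3) * pi * r² * h
Volume = (1/3) * pi * 16² * 18
Volume = (1/3) * pi * 256 * 18
Volume = (1/3) * pi * 4608
Volume = 4825.49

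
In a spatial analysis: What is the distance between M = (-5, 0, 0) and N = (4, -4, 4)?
d = √[(9)² + (-4)² + (4)²] = √113 = 10.63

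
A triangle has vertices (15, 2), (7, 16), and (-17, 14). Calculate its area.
Using the coordinate formula: Area = (1/2)|x₁(y₂-y₃) + x₂(y₃-y₁) + x₃(y₁-y₂)|
Area = (1/2)|15(16-14) + 7(14-2) + (-17)(2-16)|
Area = (1/2)|15*2 + 7*12 + (-17)*(-14)|
Area = (1/2)|30 + 84 + 238|
Area = (1/2)*352 = 176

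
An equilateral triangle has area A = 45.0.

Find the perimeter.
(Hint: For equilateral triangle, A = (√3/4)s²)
A = (√3/4)s²  →  s² = 4A/√3 = 4·45.0/√3 = 103.923
s = 10.1943
Perimeter = 3s = 30.58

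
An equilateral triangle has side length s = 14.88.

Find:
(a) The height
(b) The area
(a) Height h = s·√3/2 = 14.88·√3/2 = 12.89
(b) Area = (√3/4)·s² = (√3/4)·14.88² = (√3/4)·221.414 = 95.88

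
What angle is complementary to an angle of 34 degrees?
Complementary angles sum to 90 degrees.
Other angle = 90 - 34
Other angle = 56 degrees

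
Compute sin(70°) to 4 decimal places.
sin(70 degrees) = 0.9397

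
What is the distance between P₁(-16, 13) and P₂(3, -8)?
Using the distance formula: d = sqrt((x₂-x₁)² + (y₂-y₁)²)
dx = 3 - (-16) = 19
dy = (-8) - 13 = -21
d = sqrt(19² + (-21)²) = sqrt(361 + 441) = sqrt(802) = 28.32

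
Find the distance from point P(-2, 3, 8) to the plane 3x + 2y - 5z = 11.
d = |3(-2) + 2(3) + (-5)(8) - (11)| / √(3² + 2² + (-5)²) = 51/√38 = 8.273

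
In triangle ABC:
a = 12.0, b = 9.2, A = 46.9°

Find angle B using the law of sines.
sin(B)/b = sin(A)/a
sin(B) = b·sin(A)/a = 9.2·sin(46.9°)/12.0 = 0.559791
B = arcsin(0.559791) = 34.04°  (b ≤ a, so B ≤ A and the acute solution is unique)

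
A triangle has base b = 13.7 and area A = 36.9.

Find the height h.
A = ½bh  →  h = 2A/b
h = 2·36.9/13.7 = 5.387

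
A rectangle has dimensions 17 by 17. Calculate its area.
Area = length * width
Area = 17 * 17
Area = 289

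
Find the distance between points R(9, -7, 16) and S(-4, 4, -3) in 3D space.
d = √[(-13)² + (11)² + (-19)²] = √651 = 25.51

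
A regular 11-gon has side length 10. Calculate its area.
For a regular 11-gon with side length s = 10:
Apothem a = s / (2*tan(pi/11)) = 10 / (2*tan(pi/11)) ≈ 17.0284
Perimeter P = 11 * 10 = 110
Area = (1/2) * P * a = (1/2) * 110 * 17.0284 = 936.56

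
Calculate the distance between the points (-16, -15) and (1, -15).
Using the distance formula: d = sqrt((x₂-x₁)² + (y₂-y₁)²)
dx = 1 - (-16) = 17
dy = (-15) - (-15) = 0
d = sqrt(17² + 0²) = sqrt(289 + 0) = sqrt(289) = 17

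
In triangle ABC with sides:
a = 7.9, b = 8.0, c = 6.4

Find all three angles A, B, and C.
By the law of cosines:
cos(A) = (b² + c² - a²)/(2bc) = 0.415527  →  A = 65.45°
cos(B) = (a² + c² - b²)/(2ac) = 0.389339  →  B = 67.09°
cos(C) = (a² + b² - c²)/(2ab) = 0.676028  →  C = 47.47°
Check: A + B + C = 180.0° ✓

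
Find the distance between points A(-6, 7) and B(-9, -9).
Using the distance formula: d = sqrt((x₂-x₁)² + (y₂-y₁)²)
dx = (-9) - (-6) = -3
dy = (-9) - 7 = -16
d = sqrt((-3)² + (-16)²) = sqrt(9 + 256) = sqrt(265) = 16.28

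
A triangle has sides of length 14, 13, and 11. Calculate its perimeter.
Perimeter = sum of all sides
Perimeter = 14 + 13 + 11
Perimeter = 38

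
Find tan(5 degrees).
tan(5 degrees) = 0.0875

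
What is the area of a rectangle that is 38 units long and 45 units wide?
Area = length * width
Area = 38 * 45
Area = 1710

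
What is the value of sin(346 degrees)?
sin(346 degrees) = -0.2419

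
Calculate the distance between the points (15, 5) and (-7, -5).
Using the distance formula: d = sqrt((x₂-x₁)² + (y₂-y₁)²)
dx = (-7) - 15 = -22
dy = (-5) - 5 = -10
d = sqrt((-22)² + (-10)²) = sqrt(484 + 100) = sqrt(584) = 24.17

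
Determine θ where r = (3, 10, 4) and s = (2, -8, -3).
r·s = -86, |r|² = 125, |s|² = 77
cos θ = -86/√9625 ≈ -0.8766
θ ≈ 151.2°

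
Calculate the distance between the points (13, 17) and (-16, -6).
Using the distance formula: d = sqrt((x₂-x₁)² + (y₂-y₁)²)
dx = (-16) - 13 = -29
dy = (-6) - 17 = -23
d = sqrt((-29)² + (-23)²) = sqrt(841 + 529) = sqrt(1370) = 37.01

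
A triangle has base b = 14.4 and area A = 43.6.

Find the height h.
A = ½bh  →  h = 2A/b
h = 2·43.6/14.4 = 6.056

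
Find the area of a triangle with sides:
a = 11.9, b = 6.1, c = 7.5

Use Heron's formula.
s = (a+b+c)/2 = (11.9+6.1+7.5)/2 = 12.75
A = √(s(s-a)(s-b)(s-c)) = √(12.75·0.85·6.65·5.25)
A = √378.364 = 19.45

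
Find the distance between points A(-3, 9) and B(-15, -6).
Using the distance formula: d = sqrt((x₂-x₁)² + (y₂-y₁)²)
dx = (-15) - (-3) = -12
dy = (-6) - 9 = -15
d = sqrt((-12)² + (-15)²) = sqrt(144 + 225) = sqrt(369) = 19.21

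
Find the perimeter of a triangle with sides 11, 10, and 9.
Perimeter = sum of all sides
Perimeter = 11 + 10 + 9
Perimeter = 30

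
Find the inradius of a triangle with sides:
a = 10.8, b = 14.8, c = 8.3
s = (a+b+c)/2 = (10.8+14.8+8.3)/2 = 16.95
Area = √(s(s-a)(s-b)(s-c)) = √(16.95·6.15·2.15·8.65) = 44.0301
r = Area/s = 44.0301/16.95 = 2.598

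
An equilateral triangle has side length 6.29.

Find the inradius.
For an equilateral triangle, r = s/(2√3) where s is the side.
r = 6.29/(2√3) = 6.29/3.464102 = 1.816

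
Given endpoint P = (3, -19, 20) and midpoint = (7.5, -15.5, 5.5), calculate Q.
Q = (2×7.5 - 3, 2×(-15.5) - (-19), 2×5.5 - 20) = (12, -12, -9)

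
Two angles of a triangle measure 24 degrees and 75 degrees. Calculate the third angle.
Sum of angles in a triangle = 180 degrees
Third angle = 180 - 24 - 75
Third angle = 81 degrees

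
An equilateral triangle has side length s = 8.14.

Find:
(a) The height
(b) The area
(a) Height h = s·√3/2 = 8.14·√3/2 = 7.049
(b) Area = (√3/4)·s² = (√3/4)·8.14² = (√3/4)·66.2596 = 28.69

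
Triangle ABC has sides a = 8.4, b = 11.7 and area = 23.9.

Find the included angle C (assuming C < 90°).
Area = ½ab·sin(C)  →  sin(C) = 2·Area/(ab)
sin(C) = 2·23.9/(8.4·11.7) = 0.486365
C = arcsin(0.486365) = 29.1°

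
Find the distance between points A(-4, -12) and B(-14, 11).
Using the distance formula: d = sqrt((x₂-x₁)² + (y₂-y₁)²)
dx = (-14) - (-4) = -10
dy = 11 - (-12) = 23
d = sqrt((-10)² + 23²) = sqrt(100 + 529) = sqrt(629) = 25.08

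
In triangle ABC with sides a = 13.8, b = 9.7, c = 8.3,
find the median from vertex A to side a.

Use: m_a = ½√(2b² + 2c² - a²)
m_a = ½√(2·9.7² + 2·8.3² - 13.8²)
m_a = ½√(188.18 + 137.78 - 190.44) = ½√135.52 = 5.821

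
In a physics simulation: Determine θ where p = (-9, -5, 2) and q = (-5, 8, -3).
p·q = -1, |p|² = 110, |q|² = 98
cos θ = -1/√10780 ≈ -0.009631
θ ≈ 90.55°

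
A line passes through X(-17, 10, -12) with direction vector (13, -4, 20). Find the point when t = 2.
P(2) = (-17 + 13(2), 10 + (-4)(2), -12 + 20(2)) = (9, 2, 28)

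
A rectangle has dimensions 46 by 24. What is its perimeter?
Perimeter = 2 * (length + width)
Perimeter = 2 * (46 + 24)
Perimeter = 2 * 70
Perimeter = 140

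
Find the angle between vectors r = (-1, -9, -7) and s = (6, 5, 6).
r·s = -93, |r|² = 131, |s|² = 97
cos θ = -93/√12707 ≈ -0.825
θ ≈ 145.6°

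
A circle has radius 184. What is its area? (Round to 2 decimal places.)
Area = pi * r²
Area = pi * 184²
Area = pi * 33856
Area = 106361.76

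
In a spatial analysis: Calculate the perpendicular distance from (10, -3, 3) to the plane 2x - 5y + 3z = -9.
d = |2(10) + (-5)(-3) + 3(3) - (-9)| / √(2² + (-5)² + 3²) = 53/√38 = 8.598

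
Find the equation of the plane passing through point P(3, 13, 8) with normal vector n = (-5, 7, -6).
d = n·P = (-5)(3) + (7)(13) + (-6)(8) = 28
Plane: -5x + 7y - 6z = 28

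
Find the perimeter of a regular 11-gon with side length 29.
Perimeter = number of sides * side length
Perimeter = 11 * 29
Perimeter = 319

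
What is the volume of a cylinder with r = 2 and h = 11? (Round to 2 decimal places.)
Volume = pi * r² * h
Volume = pi * 2² * 11
Volume = pi * 4 * 11
Volume = pi * 44
Volume = 138.23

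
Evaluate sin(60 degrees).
sin(60 degrees) = sqrt(3)/2
Decimal approximation: 0.866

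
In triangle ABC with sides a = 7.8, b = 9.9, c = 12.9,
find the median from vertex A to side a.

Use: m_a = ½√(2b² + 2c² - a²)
m_a = ½√(2·9.9² + 2·12.9² - 7.8²)
m_a = ½√(196.02 + 332.82 - 60.84) = ½√468 = 10.82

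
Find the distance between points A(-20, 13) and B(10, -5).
Using the distance formula: d = sqrt((x₂-x₁)² + (y₂-y₁)²)
dx = 10 - (-20) = 30
dy = (-5) - 13 = -18
d = sqrt(30² + (-18)²) = sqrt(900 + 324) = sqrt(1224) = 34.99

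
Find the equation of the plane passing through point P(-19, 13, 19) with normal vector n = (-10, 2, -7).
d = n·P = (-10)(-19) + (2)(13) + (-7)(19) = 83
Plane: -10x + 2y - 7z = 83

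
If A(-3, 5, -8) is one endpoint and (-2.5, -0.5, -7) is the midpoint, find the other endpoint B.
B = (2×(-2.5) - (-3), 2×(-0.5) - 5, 2×(-7) - (-8)) = (-2, -6, -6)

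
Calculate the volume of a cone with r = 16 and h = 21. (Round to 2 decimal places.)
Volume = (1/3) * pi * r² * h
Volume = (1/3) * pi * 16² * 21
Volume = (1/3) * pi * 256 * 21
Volume = (1/3) * pi * 5376
Volume = 5629.73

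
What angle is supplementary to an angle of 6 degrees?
Supplementary angles sum to 180 degrees.
Other angle = 180 - 6
Other angle = 174 degrees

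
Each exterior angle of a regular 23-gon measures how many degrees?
Exterior angle of a regular n-gon = 360/n
Exterior angle = 360/23
Exterior angle = 15.65 degrees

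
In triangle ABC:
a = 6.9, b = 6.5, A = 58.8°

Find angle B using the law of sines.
sin(B)/b = sin(A)/a
sin(B) = b·sin(A)/a = 6.5·sin(58.8°)/6.9 = 0.805778
B = arcsin(0.805778) = 53.69°  (b ≤ a, so B ≤ A and the acute solution is unique)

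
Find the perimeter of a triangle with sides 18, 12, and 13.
Perimeter = sum of all sides
Perimeter = 18 + 12 + 13
Perimeter = 43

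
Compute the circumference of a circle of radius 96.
Circumference = 2 * pi * r
Circumference = 2 * pi * 96
Circumference = 603.19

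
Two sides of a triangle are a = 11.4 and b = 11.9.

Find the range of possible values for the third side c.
By the triangle inequality: |a - b| < c < a + b
|11.4 - 11.9| < c < 11.4 + 11.9
0.5 < c < 23.3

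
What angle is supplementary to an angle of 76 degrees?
Supplementary angles sum to 180 degrees.
Other angle = 180 - 76
Other angle = 104 degrees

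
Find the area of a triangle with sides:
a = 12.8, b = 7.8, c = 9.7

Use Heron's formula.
s = (a+b+c)/2 = (12.8+7.8+9.7)/2 = 15.15
A = √(s(s-a)(s-b)(s-c)) = √(15.15·2.35·7.35·5.45)
A = √1426.15 = 37.76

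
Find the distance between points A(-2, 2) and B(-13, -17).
Using the distance formula: d = sqrt((x₂-x₁)² + (y₂-y₁)²)
dx = (-13) - (-2) = -11
dy = (-17) - 2 = -19
d = sqrt((-11)² + (-19)²) = sqrt(121 + 361) = sqrt(482) = 21.95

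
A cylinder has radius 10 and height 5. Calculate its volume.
Volume = pi * r² * h
Volume = pi * 10² * 5
Volume = pi * 100 * 5
Volume = pi * 500
Volume = 1570.80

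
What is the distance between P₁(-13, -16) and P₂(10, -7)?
Using the distance formula: d = sqrt((x₂-x₁)² + (y₂-y₁)²)
dx = 10 - (-13) = 23
dy = (-7) - (-16) = 9
d = sqrt(23² + 9²) = sqrt(529 + 81) = sqrt(610) = 24.70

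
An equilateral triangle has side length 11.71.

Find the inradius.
For an equilateral triangle, r = s/(2√3) where s is the side.
r = 11.71/(2√3) = 11.71/3.464102 = 3.38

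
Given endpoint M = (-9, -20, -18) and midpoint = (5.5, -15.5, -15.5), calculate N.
N = (2×5.5 - (-9), 2×(-15.5) - (-20), 2×(-15.5) - (-18)) = (20, -11, -13)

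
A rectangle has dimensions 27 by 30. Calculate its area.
Area = length * width
Area = 27 * 30
Area = 810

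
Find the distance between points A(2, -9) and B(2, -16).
Using the distance formula: d = sqrt((x₂-x₁)² + (y₂-y₁)²)
dx = 2 - 2 = 0
dy = (-16) - (-9) = -7
d = sqrt(0² + (-7)²) = sqrt(0 + 49) = sqrt(49) = 7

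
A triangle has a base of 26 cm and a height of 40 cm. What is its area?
Area = (1/2) * base * height
Area = (1/2) * 26 * 40
Area = 520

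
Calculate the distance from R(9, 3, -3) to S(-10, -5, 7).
d = √[(-19)² + (-8)² + (10)²] = √525 = 22.91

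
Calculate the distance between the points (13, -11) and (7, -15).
Using the distance formula: d = sqrt((x₂-x₁)² + (y₂-y₁)²)
dx = 7 - 13 = -6
dy = (-15) - (-11) = -4
d = sqrt((-6)² + (-4)²) = sqrt(36 + 16) = sqrt(52) = 7.21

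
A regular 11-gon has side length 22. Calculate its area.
For a regular 11-gon with side length s = 22:
Apothem a = s / (2*tan(pi/11)) = 22 / (2*tan(pi/11)) ≈ 37.4626
Perimeter P = 11 * 22 = 242
Area = (1/2) * P * a = (1/2) * 242 * 37.4626 = 4532.97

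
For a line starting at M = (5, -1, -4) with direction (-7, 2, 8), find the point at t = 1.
P(1) = (5 + (-7)(1), -1 + 2(1), -4 + 8(1)) = (-2, 1, 4)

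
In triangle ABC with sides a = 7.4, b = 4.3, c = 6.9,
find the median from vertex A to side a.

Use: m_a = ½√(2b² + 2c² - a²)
m_a = ½√(2·4.3² + 2·6.9² - 7.4²)
m_a = ½√(36.98 + 95.22 - 54.76) = ½√77.44 = 4.4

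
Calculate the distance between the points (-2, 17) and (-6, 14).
Using the distance formula: d = sqrt((x₂-x₁)² + (y₂-y₁)²)
dx = (-6) - (-2) = -4
dy = 14 - 17 = -3
d = sqrt((-4)² + (-3)²) = sqrt(16 + 9) = sqrt(25) = 5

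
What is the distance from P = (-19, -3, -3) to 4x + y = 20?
d = |4(-19) + 1(-3) + 0(-3) - (20)| / √(4² + 1² + 0²) = 99/√17 = 24.01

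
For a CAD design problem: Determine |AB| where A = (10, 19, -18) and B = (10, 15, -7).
d = √[(0)² + (-4)² + (11)²] = √137 = 11.7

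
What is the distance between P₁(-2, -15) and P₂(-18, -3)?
Using the distance formula: d = sqrt((x₂-x₁)² + (y₂-y₁)²)
dx = (-18) - (-2) = -16
dy = (-3) - (-15) = 12
d = sqrt((-16)² + 12²) = sqrt(256 + 144) = sqrt(400) = 20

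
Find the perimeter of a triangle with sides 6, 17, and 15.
Perimeter = sum of all sides
Perimeter = 6 + 17 + 15
Perimeter = 38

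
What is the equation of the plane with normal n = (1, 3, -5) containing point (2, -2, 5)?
d = n·P = (1)(2) + (3)(-2) + (-5)(5) = -29
Plane: x + 3y - 5z = -29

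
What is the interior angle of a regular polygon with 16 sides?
Interior angle of a regular n-gon = (n-2)*180/n
Interior angle = (16-2)*180/16
Interior angle = 14*180/16
Interior angle = 2520/16
Interior angle = 157.50 degrees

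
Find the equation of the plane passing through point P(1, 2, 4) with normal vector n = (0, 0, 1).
d = n·P = (0)(1) + (0)(2) + (1)(4) = 4
Plane: z = 4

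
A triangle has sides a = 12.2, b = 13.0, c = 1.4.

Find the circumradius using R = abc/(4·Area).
s = (a+b+c)/2 = 13.3
Area = √(s(s-a)(s-b)(s-c)) = √(13.3·1.1·0.3·11.9) = 7.22697
R = abc/(4·Area) = (12.2·13.0·1.4)/(4·7.22697) = 222.04/28.90788 = 7.681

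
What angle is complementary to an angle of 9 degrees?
Complementary angles sum to 90 degrees.
Other angle = 90 - 9
Other angle = 81 degrees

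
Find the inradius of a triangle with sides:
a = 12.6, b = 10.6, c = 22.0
s = (a+b+c)/2 = (12.6+10.6+22.0)/2 = 22.6
Area = √(s(s-a)(s-b)(s-c)) = √(22.6·10·12·0.6) = 40.3386
r = Area/s = 40.3386/22.6 = 1.785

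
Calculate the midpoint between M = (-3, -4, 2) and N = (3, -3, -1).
Midpoint = ((-3+3)/2, (-4-3)/2, (2-1)/2) = (0, -3.5, 0.5)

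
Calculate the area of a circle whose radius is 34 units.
Area = pi * r²
Area = pi * 34²
Area = pi * 1156
Area = 3631.68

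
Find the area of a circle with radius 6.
Area = pi * r²
Area = pi * 6²
Area = pi * 36
Area = 113.10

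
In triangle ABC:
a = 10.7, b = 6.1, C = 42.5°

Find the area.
Using A = ½ab·sin(C):
A = ½·10.7·6.1·sin(42.5°) = ½·65.27·0.675590 = 22.05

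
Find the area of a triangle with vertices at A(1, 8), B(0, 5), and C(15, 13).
Using the coordinate formula: Area = (1/2)|x₁(y₂-y₃) + x₂(y₃-y₁) + x₃(y₁-y₂)|
Area = (1/2)|1(5-13) + 0(13-8) + 15(8-5)|
Area = (1/2)|1*(-8) + 0*5 + 15*3|
Area = (1/2)|(-8) + 0 + 45|
Area = (1/2)*37 = 18.50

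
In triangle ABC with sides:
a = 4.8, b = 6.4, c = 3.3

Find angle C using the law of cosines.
cos(C) = (a² + b² - c²)/(2ab)
cos(C) = (4.8² + 6.4² - 3.3²)/(2·4.8·6.4) = 53.11/61.44 = 0.864421
C = arccos(0.864421) = 30.18°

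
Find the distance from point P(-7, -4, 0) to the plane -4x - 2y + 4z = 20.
d = |(-4)(-7) + (-2)(-4) + 4(0) - (20)| / √((-4)² + (-2)² + 4²) = 16/√36 = 2.667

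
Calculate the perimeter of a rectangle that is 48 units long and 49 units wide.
Perimeter = 2 * (length + width)
Perimeter = 2 * (48 + 49)
Perimeter = 2 * 97
Perimeter = 194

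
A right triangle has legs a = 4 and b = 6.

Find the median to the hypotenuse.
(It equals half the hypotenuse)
Hypotenuse c = √(4² + 6²) = √52 = 7.2111
Median to hypotenuse = c/2 = 3.606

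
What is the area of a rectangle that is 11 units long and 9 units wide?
Area = length * width
Area = 11 * 9
Area = 99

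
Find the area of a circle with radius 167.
Area = pi * r²
Area = pi * 167²
Area = pi * 27889
Area = 87615.88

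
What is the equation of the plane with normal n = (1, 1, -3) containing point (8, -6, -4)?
d = n·P = (1)(8) + (1)(-6) + (-3)(-4) = 14
Plane: x + y - 3z = 14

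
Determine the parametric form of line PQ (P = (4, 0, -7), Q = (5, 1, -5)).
Direction vector d = Q - P = (1, 1, 2)
x = 4 + t, y = 0 + t, z = -7 + 2t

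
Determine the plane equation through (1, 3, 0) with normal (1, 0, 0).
d = n·P = (1)(1) + (0)(3) + (0)(0) = 1
Plane: x = 1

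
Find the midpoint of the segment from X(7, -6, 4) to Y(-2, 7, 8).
Midpoint = ((7-2)/2, (-6+7)/2, (4+8)/2) = (2.5, 0.5, 6)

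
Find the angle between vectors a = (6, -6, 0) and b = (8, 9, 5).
a·b = -6, |a|² = 72, |b|² = 170
cos θ = -6/√12240 ≈ -0.05423
θ ≈ 93.11°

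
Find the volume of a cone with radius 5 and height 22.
Volume = (1/3) * pi * r² * h
Volume = (1/3) * pi * 5² * 22
Volume = (1/3) * pi * 25 * 22
Volume = (1/3) * pi * 550
Volume = 575.96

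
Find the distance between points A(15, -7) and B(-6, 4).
Using the distance formula: d = sqrt((x₂-x₁)² + (y₂-y₁)²)
dx = (-6) - 15 = -21
dy = 4 - (-7) = 11
d = sqrt((-21)² + 11²) = sqrt(441 + 121) = sqrt(562) = 23.71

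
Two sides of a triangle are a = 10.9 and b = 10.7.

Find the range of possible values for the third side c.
By the triangle inequality: |a - b| < c < a + b
|10.9 - 10.7| < c < 10.9 + 10.7
0.2 < c < 21.6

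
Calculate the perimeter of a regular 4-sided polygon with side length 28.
Perimeter = number of sides * side length
Perimeter = 4 * 28
Perimeter = 112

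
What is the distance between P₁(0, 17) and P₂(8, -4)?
Using the distance formula: d = sqrt((x₂-x₁)² + (y₂-y₁)²)
dx = 8 - 0 = 8
dy = (-4) - 17 = -21
d = sqrt(8² + (-21)²) = sqrt(64 + 441) = sqrt(505) = 22.47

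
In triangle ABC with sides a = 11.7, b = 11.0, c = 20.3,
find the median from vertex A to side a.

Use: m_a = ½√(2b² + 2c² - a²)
m_a = ½√(2·11.0² + 2·20.3² - 11.7²)
m_a = ½√(242 + 824.18 - 136.89) = ½√929.29 = 15.24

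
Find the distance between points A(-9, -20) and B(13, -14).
Using the distance formula: d = sqrt((x₂-x₁)² + (y₂-y₁)²)
dx = 13 - (-9) = 22
dy = (-14) - (-20) = 6
d = sqrt(22² + 6²) = sqrt(484 + 36) = sqrt(520) = 22.80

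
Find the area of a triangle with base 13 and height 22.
Area = (1/2) * base * height
Area = (1/2) * 13 * 22
Area = 143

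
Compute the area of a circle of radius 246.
Area = pi * r²
Area = pi * 246²
Area = pi * 60516
Area = 190116.62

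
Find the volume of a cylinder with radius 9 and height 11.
Volume = pi * r² * h
Volume = pi * 9² * 11
Volume = pi * 81 * 11
Volume = pi * 891
Volume = 2799.16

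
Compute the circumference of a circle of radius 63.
Circumference = 2 * pi * r
Circumference = 2 * pi * 63
Circumference = 395.84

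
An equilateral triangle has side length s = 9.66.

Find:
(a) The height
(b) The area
(a) Height h = s·√3/2 = 9.66·√3/2 = 8.366
(b) Area = (√3/4)·s² = (√3/4)·9.66² = (√3/4)·93.3156 = 40.41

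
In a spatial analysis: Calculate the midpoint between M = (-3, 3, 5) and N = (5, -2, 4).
Midpoint = ((-3+5)/2, (3-2)/2, (5+4)/2) = (1, 0.5, 4.5)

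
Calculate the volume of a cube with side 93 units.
Volume = s³
Volume = 93³
Volume = 804357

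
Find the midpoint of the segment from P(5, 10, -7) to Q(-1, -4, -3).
Midpoint = ((5-1)/2, (10-4)/2, (-7-3)/2) = (2, 3, -5)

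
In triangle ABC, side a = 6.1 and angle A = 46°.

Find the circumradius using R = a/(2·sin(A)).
R = a/(2·sin(A)) = 6.1/(2·sin(46°))
R = 6.1/(2·0.719340) = 6.1/1.438680 = 4.24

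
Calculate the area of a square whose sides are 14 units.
Area = s²
Area = 14²
Area = 196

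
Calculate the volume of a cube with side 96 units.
Volume = s³
Volume = 96³
Volume = 884736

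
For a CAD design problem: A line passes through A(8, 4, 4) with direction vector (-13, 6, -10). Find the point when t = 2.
P(2) = (8 + (-13)(2), 4 + 6(2), 4 + (-10)(2)) = (-18, 16, -16)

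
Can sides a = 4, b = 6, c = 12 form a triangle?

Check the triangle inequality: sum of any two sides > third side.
No: 4 + 6 = 10 is not > 12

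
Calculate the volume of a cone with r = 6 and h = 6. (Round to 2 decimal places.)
Volume = (1/3) * pi * r² * h
Volume = (1/3) * pi * 6² * 6
Volume = (1/3) * pi * 36 * 6
Volume = (1/3) * pi * 216
Volume = 226.19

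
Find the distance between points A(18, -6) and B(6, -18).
Using the distance formula: d = sqrt((x₂-x₁)² + (y₂-y₁)²)
dx = 6 - 18 = -12
dy = (-18) - (-6) = -12
d = sqrt((-12)² + (-12)²) = sqrt(144 + 144) = sqrt(288) = 16.97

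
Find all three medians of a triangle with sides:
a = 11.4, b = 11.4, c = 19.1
Using m_x = ½√(2y² + 2z² - x²):
m_a = ½√(2·11.4² + 2·19.1² - 11.4²) = ½√859.58 = 14.66
m_b = ½√(2·11.4² + 2·19.1² - 11.4²) = ½√859.58 = 14.66
m_c = ½√(2·11.4² + 2·11.4² - 19.1²) = ½√155.03 = 6.226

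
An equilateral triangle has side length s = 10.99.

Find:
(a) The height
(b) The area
(a) Height h = s·√3/2 = 10.99·√3/2 = 9.518
(b) Area = (√3/4)·s² = (√3/4)·10.99² = (√3/4)·120.78 = 52.3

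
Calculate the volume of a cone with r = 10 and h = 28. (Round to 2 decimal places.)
Volume = (1/3) * pi * r² * h
Volume = (1/3) * pi * 10² * 28
Volume = (1/3) * pi * 100 * 28
Volume = (1/3) * pi * 2800
Volume = 2932.15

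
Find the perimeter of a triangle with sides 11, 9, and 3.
Perimeter = sum of all sides
Perimeter = 11 + 9 + 3
Perimeter = 23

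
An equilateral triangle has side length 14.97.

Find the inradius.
For an equilateral triangle, r = s/(2√3) where s is the side.
r = 14.97/(2√3) = 14.97/3.464102 = 4.321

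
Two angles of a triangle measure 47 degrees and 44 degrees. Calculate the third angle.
Sum of angles in a triangle = 180 degrees
Third angle = 180 - 47 - 44
Third angle = 89 degrees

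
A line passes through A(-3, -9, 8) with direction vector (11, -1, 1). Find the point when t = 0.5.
P(0.5) = (-3 + 11(0.5), -9 + (-1)(0.5), 8 + 1(0.5)) = (2.5, -9.5, 8.5)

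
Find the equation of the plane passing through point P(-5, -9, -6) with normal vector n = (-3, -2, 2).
d = n·P = (-3)(-5) + (-2)(-9) + (2)(-6) = 21
Plane: -3x - 2y + 2z = 21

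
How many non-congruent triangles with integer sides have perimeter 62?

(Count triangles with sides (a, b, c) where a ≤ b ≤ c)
With a ≤ b ≤ c and a + b + c = 62, the triangle inequality a + b > c gives c < 62/2, so c ≤ 30.
Iterate a from 1 to ⌊p/3⌋ = 20; for each a, b ranges from a to ⌊(p−a)/2⌋ with c = p − a − b, keeping only c ≥ b.
Triples: (2, 30, 30), (3, 29, 30), (4, 28, 30), …
Count = 80 triangles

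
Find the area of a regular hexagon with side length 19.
For a regular 6-gon with side length s = 19:
Apothem a = s / (2*tan(pi/6)) = 19 / (2*tan(pi/6)) ≈ 16.4545
Perimeter P = 6 * 19 = 114
Area = (1/2) * P * a = (1/2) * 114 * 16.4545 = 937.91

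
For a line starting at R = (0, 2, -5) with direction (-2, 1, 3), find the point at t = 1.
P(1) = (0 + (-2)(1), 2 + 1(1), -5 + 3(1)) = (-2, 3, -2)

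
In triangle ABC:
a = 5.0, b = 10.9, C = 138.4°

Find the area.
Using A = ½ab·sin(C):
A = ½·5.0·10.9·sin(138.4°) = ½·54.5·0.663926 = 18.09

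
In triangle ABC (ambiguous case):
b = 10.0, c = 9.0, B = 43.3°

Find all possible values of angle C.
sin(C)/c = sin(B)/b  →  sin(C) = c·sin(B)/b = 9.0·sin(43.3°)/10.0 = 0.617237
C₁ = arcsin(0.617237) = 38.11°,  C₂ = 180° - C₁ = 141.89°
Check C₂: A = 180° - 43.3° - 141.89° = -5.19° ≤ 0, rejected
C = 38.11° (one solution)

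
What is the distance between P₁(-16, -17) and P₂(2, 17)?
Using the distance formula: d = sqrt((x₂-x₁)² + (y₂-y₁)²)
dx = 2 - (-16) = 18
dy = 17 - (-17) = 34
d = sqrt(18² + 34²) = sqrt(324 + 1156) = sqrt(1480) = 38.47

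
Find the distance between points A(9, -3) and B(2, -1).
Using the distance formula: d = sqrt((x₂-x₁)² + (y₂-y₁)²)
dx = 2 - 9 = -7
dy = (-1) - (-3) = 2
d = sqrt((-7)² + 2²) = sqrt(49 + 4) = sqrt(53) = 7.28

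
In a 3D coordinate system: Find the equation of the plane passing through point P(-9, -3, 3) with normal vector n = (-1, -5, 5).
d = n·P = (-1)(-9) + (-5)(-3) + (5)(3) = 39
Plane: -x - 5y + 5z = 39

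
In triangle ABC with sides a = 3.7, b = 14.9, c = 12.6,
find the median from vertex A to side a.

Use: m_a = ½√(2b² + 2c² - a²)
m_a = ½√(2·14.9² + 2·12.6² - 3.7²)
m_a = ½√(444.02 + 317.52 - 13.69) = ½√747.85 = 13.67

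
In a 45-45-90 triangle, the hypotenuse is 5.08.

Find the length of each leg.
In a 45-45-90 triangle, hypotenuse = leg·√2  →  leg = hypotenuse/√2
leg = 5.08/√2 = 3.592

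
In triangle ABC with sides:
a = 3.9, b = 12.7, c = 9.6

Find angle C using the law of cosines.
cos(C) = (a² + b² - c²)/(2ab)
cos(C) = (3.9² + 12.7² - 9.6²)/(2·3.9·12.7) = 84.34/99.06 = 0.851403
C = arccos(0.851403) = 31.64°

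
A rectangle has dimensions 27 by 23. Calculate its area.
Area = length * width
Area = 27 * 23
Area = 621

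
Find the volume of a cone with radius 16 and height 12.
Volume = (1/3) * pi * r² * h
Volume = (1/3) * pi * 16² * 12
Volume = (1/3) * pi * 256 * 12
Volume = (1/3) * pi * 3072
Volume = 3216.99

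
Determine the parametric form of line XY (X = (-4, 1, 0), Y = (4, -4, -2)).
Direction vector d = Y - X = (8, -5, -2)
x = -4 + 8t, y = 1 - 5t, z = 0 - 2t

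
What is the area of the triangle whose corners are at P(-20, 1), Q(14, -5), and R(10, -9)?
Using the coordinate formula: Area = (1/2)|x₁(y₂-y₃) + x₂(y₃-y₁) + x₃(y₁-y₂)|
Area = (1/2)|(-20)((-5)-(-9)) + 14((-9)-1) + 10(1-(-5))|
Area = (1/2)|(-20)*4 + 14*(-10) + 10*6|
Area = (1/2)|(-80) + (-140) + 60|
Area = (1/2)*160 = 80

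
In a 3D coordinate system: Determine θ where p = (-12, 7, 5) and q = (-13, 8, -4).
p·q = 192, |p|² = 218, |q|² = 249
cos θ = 192/√54282 ≈ 0.8241
θ ≈ 34.5°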